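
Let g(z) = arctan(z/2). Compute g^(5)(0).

3/4

The coefficient of z^5 in the expansion is 1/160, so g^(5)(0) = 5! * (1/160) = 3/4.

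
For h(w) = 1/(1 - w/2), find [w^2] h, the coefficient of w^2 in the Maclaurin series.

Apply the Taylor formula c_k = f^(k)(a)/k!.
So c_2 = h′′(0)/2! = 1/4.

1/4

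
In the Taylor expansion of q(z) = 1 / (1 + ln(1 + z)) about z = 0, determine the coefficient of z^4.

11/3

Expand as Σ (-1)^k u^k with u equal to the inner function's series.
[z^0] = 1;  [z^1] = -1;  [z^2] = 3/2;  [z^3] = -7/3;  [z^4] = 11/3.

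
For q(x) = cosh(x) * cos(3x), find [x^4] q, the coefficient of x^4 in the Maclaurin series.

7/6

Write out both Maclaurin series and multiply, keeping only the needed powers.
So c_4 = q^(4)(0)/4! = 7/6.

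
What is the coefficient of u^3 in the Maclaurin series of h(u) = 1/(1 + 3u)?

h(0) = 1
h′(0) = -3
h′′(0) = 18
h′′′(0) = -162

-27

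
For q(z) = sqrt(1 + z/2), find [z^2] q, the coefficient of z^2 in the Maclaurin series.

q(0) = 1
q′(0) = 1/4
q′′(0) = -1/16

-1/32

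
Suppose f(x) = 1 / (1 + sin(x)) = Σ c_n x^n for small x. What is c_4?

Write 1/(1+u) = 1 - u + u^2 - u^3 + ... and substitute the series for u.
f(0) = 1
f′(0) = -1
f′′(0) = 2
f′′′(0) = -5
f^(4)(0) = 16
Dividing each by k! gives the coefficients c_0, ..., c_4.

2/3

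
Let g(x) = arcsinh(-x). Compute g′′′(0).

From the series, [x^3] g = 1/6; multiply by 3! = 6 to get 1.

1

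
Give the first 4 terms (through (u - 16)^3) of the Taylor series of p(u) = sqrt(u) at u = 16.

p(16) = 4
p′(16) = 1/8
p′′(16) = -1/256
p′′′(16) = 3/8192

(u - 16)^3/16384 - (u - 16)^2/512 + (u - 16)/8 + 4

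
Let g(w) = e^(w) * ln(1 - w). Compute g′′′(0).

Expand each factor separately, then convolve coefficients.
From the series, [w^3] g = -4/3; multiply by 3! = 6 to get -8.

-8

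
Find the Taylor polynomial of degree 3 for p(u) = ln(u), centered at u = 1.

(u - 1)^3/3 - (u - 1)^2/2 + (u - 1)

Compute the successive derivatives at the expansion point and divide by k!.
p(1) = 0
p′(1) = 1
p′′(1) = -1
p′′′(1) = 2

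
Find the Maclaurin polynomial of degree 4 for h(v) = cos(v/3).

v^4/1944 - v^2/18 + 1

h(0) = 1
h′(0) = 0
h′′(0) = -1/9
h′′′(0) = 0
h^(4)(0) = 1/81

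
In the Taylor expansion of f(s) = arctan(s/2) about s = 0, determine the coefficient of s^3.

-1/24

c_3 = f′′′(0)/3! = -1/24.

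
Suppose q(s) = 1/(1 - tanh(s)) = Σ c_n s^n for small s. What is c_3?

2/3

Let u equal the inner series; expand the outer function in u and truncate.
[s^0] = 1;  [s^1] = 1;  [s^2] = 1;  [s^3] = 2/3.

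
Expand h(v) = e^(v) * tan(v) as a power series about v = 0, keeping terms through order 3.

5*v^3/6 + v^2 + v

Take the Cauchy product of the two expansions.
h(0) = 0
h′(0) = 1
h′′(0) = 2
h′′′(0) = 5
The Taylor polynomial is Σ h^(k)(0)/k! · v^k.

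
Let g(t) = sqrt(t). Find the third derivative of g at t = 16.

The coefficient of (t - 16)^3 in the expansion is 1/16384, so g′′′(16) = 3! * (1/16384) = 3/8192.

3/8192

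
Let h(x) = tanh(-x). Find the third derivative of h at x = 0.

2

Apply the Taylor formula c_k = f^(k)(a)/k!.
The coefficient of x^3 in the expansion is 1/3, so h′′′(0) = 3! * (1/3) = 2.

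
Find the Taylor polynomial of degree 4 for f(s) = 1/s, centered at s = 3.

[(s - 3)^0] = 1/3;  [(s - 3)^1] = -1/9;  [(s - 3)^2] = 1/27;  [(s - 3)^3] = -1/81;  [(s - 3)^4] = 1/243.

(s - 3)^4/243 - (s - 3)^3/81 + (s - 3)^2/27 - (s - 3)/9 + 1/3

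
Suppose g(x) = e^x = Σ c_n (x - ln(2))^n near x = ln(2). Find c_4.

Differentiate repeatedly and evaluate at the center.
g(ln(2)) = 2
g′(ln(2)) = 2
g′′(ln(2)) = 2
g′′′(ln(2)) = 2
g^(4)(ln(2)) = 2
Dividing each by k! gives the coefficients c_0, ..., c_4.

1/12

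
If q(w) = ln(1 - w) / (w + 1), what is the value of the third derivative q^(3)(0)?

-5

Use 1/(1 - r) = Σ r^k on the denominator, then take the Cauchy product.
From the series, [w^3] q = -5/6; multiply by 3! = 6 to get -5.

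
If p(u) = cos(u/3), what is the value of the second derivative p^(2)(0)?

-1/9

The coefficient of u^2 in the expansion is -1/18, so p′′(0) = 2! * (-1/18) = -1/9.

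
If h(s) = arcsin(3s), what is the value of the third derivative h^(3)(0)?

The coefficient of s^3 in the expansion is 9/2, so h′′′(0) = 3! * (9/2) = 27.

27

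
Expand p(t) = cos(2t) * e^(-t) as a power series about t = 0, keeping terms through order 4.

Take the Cauchy product of the two expansions.
p(0) = 1
p′(0) = -1
p′′(0) = -3
p′′′(0) = 11
p^(4)(0) = -7

-7*t^4/24 + 11*t^3/6 - 3*t^2/2 - t + 1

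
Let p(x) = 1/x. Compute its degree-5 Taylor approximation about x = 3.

-(x - 3)^5/729 + (x - 3)^4/243 - (x - 3)^3/81 + (x - 3)^2/27 - (x - 3)/9 + 1/3

p(3) = 1/3
p′(3) = -1/9
p′′(3) = 2/27
p′′′(3) = -2/27
p^(4)(3) = 8/81
p^(5)(3) = -40/243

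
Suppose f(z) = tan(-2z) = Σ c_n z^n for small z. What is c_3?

-8/3

[z^0] = 0;  [z^1] = -2;  [z^2] = 0;  [z^3] = -8/3.
So c_3 = f′′′(0)/3! = -8/3.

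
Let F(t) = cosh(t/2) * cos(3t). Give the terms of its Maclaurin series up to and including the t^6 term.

Expand each factor separately, then convolve coefficients.

-5551*t^6/9216 + 1081*t^4/384 - 35*t^2/8 + 1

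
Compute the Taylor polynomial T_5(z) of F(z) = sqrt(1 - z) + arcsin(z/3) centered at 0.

Expand each term separately and add.
F(0) = 1
F′(0) = -1/6
F′′(0) = -1/4
F′′′(0) = -73/216
F^(4)(0) = -15/16
F^(5)(0) = -2803/864
Dividing each by k! gives the coefficients c_0, ..., c_5.

-2803*z^5/103680 - 5*z^4/128 - 73*z^3/1296 - z^2/8 - z/6 + 1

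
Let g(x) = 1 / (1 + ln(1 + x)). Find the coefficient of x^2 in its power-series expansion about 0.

3/2

Use the geometric series for the reciprocal, then substitute.
g(0) = 1
g′(0) = -1
g′′(0) = 3
So c_2 = g′′(0)/2! = 3/2.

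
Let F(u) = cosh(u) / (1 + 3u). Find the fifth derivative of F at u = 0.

-30795

Multiply the two series term by term and collect like powers.
The coefficient of u^5 in the expansion is -2053/8, so F^(5)(0) = 5! * (-2053/8) = -30795.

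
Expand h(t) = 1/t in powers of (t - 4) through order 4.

h(4) = 1/4
h′(4) = -1/16
h′′(4) = 1/32
h′′′(4) = -3/128
h^(4)(4) = 3/128
The Taylor polynomial is Σ h^(k)(4)/k! · (t - 4)^k.

(t - 4)^4/1024 - (t - 4)^3/256 + (t - 4)^2/64 - (t - 4)/16 + 1/4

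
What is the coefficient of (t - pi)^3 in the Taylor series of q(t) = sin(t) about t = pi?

1/6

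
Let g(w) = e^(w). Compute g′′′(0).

The coefficient of w^3 in the expansion is 1/6, so g′′′(0) = 3! * (1/6) = 1.

1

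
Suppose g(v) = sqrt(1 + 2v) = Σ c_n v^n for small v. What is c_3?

Use the known series and substitute for the argument.
[v^0] = 1;  [v^1] = 1;  [v^2] = -1/2;  [v^3] = 1/2.

1/2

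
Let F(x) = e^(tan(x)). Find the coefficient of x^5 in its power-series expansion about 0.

37/120

Plug the Maclaurin series of the inner function into that of the outer and collect terms.
[x^0] = 1;  [x^1] = 1;  [x^2] = 1/2;  [x^3] = 1/2;  [x^4] = 3/8;  [x^5] = 37/120.
So c_5 = F^(5)(0)/5! = 37/120.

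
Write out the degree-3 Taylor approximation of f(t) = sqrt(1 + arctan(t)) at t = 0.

-5*t^3/48 - t^2/8 + t/2 + 1

Plug the Maclaurin series of the inner function into that of the outer and collect terms.
[t^0] = 1;  [t^1] = 1/2;  [t^2] = -1/8;  [t^3] = -5/48.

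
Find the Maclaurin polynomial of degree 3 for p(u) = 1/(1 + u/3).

-u^3/27 + u^2/9 - u/3 + 1

Use the known series and substitute for the argument.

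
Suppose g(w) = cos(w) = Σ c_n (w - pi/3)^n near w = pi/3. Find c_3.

sqrt(3)/12

[(w - pi/3)^0] = 1/2;  [(w - pi/3)^1] = -sqrt(3)/2;  [(w - pi/3)^2] = -1/4;  [(w - pi/3)^3] = sqrt(3)/12.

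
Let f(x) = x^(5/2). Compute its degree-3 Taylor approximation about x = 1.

f(1) = 1
f′(1) = 5/2
f′′(1) = 15/4
f′′′(1) = 15/8

5*(x - 1)^3/16 + 15*(x - 1)^2/8 + 5*(x - 1)/2 + 1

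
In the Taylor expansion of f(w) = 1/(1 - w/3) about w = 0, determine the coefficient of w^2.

1/9

f(0) = 1
f′(0) = 1/3
f′′(0) = 2/9
The Taylor polynomial is Σ f^(k)(0)/k! · w^k.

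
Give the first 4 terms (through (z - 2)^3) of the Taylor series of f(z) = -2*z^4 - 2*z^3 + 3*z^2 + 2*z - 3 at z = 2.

-18*(z - 2)^3 - 57*(z - 2)^2 - 74*(z - 2) - 35

Differentiate repeatedly and evaluate at the center.
f(2) = -35
f′(2) = -74
f′′(2) = -114
f′′′(2) = -108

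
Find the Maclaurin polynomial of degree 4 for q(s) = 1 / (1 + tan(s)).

5*s^4/3 - 4*s^3/3 + s^2 - s + 1

Write 1/(1+u) = 1 - u + u^2 - u^3 + ... and substitute the series for u.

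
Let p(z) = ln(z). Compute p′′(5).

-1/25

From the series, [(z - 5)^2] p = -1/50; multiply by 2! = 2 to get -1/25.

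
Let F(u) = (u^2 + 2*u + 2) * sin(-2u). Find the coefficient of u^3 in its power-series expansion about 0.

2/3

Shift and add copies of the series according to the polynomial's terms.
F(0) = 0
F′(0) = -4
F′′(0) = -8
F′′′(0) = 4
So c_3 = F′′′(0)/3! = 2/3.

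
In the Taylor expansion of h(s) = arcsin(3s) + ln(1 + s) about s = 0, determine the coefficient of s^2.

Combine the two series term by term.
[s^0] = 0;  [s^1] = 4;  [s^2] = -1/2.
So c_2 = h′′(0)/2! = -1/2.

-1/2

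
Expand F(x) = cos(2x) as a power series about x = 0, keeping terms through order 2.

1 - 2*x^2

F(0) = 1
F′(0) = 0
F′′(0) = -4
Then c_k = F^(k)(0)/k! gives each Taylor coefficient.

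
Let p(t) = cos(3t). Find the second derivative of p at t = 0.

Apply the Taylor formula c_k = f^(k)(a)/k!.
From the series, [t^2] p = -9/2; multiply by 2! = 2 to get -9.

-9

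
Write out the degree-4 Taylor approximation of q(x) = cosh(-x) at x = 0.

x^4/24 + x^2/2 + 1

[x^0] = 1;  [x^1] = 0;  [x^2] = 1/2;  [x^3] = 0;  [x^4] = 1/24.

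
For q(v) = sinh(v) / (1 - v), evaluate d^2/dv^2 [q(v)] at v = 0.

2

Write out both Maclaurin series and multiply, keeping only the needed powers.
The coefficient of v^2 in the expansion is 1, so q′′(0) = 2! * (1) = 2.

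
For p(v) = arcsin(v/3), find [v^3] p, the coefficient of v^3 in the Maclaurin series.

1/162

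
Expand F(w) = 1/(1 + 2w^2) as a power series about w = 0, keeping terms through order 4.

[w^0] = 1;  [w^1] = 0;  [w^2] = -2;  [w^3] = 0;  [w^4] = 4.

4*w^4 - 2*w^2 + 1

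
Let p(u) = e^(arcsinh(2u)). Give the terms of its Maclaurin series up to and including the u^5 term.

-2*u^4 + 2*u^2 + 2*u + 1

Plug the Maclaurin series of the inner function into that of the outer and collect terms.
p(0) = 1
p′(0) = 2
p′′(0) = 4
p′′′(0) = 0
p^(4)(0) = -48
p^(5)(0) = 0
Then c_k = p^(k)(0)/k! gives each Taylor coefficient.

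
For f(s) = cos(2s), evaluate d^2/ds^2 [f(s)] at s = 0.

-4

From the series, [s^2] f = -2; multiply by 2! = 2 to get -4.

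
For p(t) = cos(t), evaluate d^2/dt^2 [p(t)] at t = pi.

1

The coefficient of (t - pi)^2 in the expansion is 1/2, so p′′(pi) = 2! * (1/2) = 1.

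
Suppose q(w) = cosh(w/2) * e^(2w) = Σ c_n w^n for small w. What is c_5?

421/960

Expand each factor separately, then convolve coefficients.
[w^0] = 1;  [w^1] = 2;  [w^2] = 17/8;  [w^3] = 19/12;  [w^4] = 353/384;  [w^5] = 421/960.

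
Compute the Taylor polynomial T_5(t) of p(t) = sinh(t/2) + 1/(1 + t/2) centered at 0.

-119*t^5/3840 + t^4/16 - 5*t^3/48 + t^2/4 + 1

Expand each term separately and add.
[t^0] = 1;  [t^1] = 0;  [t^2] = 1/4;  [t^3] = -5/48;  [t^4] = 1/16;  [t^5] = -119/3840.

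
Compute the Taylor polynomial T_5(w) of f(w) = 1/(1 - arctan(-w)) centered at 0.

Let u equal the inner series; expand the outer function in u and truncate.

-w^5/5 + w^4/3 - 2*w^3/3 + w^2 - w + 1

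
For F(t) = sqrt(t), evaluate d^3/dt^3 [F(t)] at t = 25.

The coefficient of (t - 25)^3 in the expansion is 1/50000, so F′′′(25) = 3! * (1/50000) = 3/25000.

3/25000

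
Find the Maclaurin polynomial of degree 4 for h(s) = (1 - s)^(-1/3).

35*s^4/243 + 14*s^3/81 + 2*s^2/9 + s/3 + 1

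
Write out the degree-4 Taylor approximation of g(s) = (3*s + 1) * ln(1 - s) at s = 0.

-5*s^4/4 - 11*s^3/6 - 7*s^2/2 - s

Distribute the polynomial across the series and collect like powers.
g(0) = 0
g′(0) = -1
g′′(0) = -7
g′′′(0) = -11
g^(4)(0) = -30
The Taylor polynomial is Σ g^(k)(0)/k! · s^k.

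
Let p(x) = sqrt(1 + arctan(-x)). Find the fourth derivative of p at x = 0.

17/16

Substitute the inner expansion into the outer series and collect powers.
The coefficient of x^4 in the expansion is 17/384, so p^(4)(0) = 4! * (17/384) = 17/16.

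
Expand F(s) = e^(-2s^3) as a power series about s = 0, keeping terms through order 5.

Differentiate repeatedly and evaluate at the center.
[s^0] = 1;  [s^1] = 0;  [s^2] = 0;  [s^3] = -2;  [s^4] = 0;  [s^5] = 0.

1 - 2*s^3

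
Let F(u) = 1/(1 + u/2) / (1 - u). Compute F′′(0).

3/2

Write out both Maclaurin series and multiply, keeping only the needed powers.
From the series, [u^2] F = 3/4; multiply by 2! = 2 to get 3/2.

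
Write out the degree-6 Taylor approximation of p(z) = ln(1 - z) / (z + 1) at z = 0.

37*z^6/60 - 47*z^5/60 + 7*z^4/12 - 5*z^3/6 + z^2/2 - z

Use 1/(1 - r) = Σ r^k on the denominator, then take the Cauchy product.
p(0) = 0
p′(0) = -1
p′′(0) = 1
p′′′(0) = -5
p^(4)(0) = 14
p^(5)(0) = -94
p^(6)(0) = 444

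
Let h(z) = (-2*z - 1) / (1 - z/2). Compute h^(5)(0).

-75/4

Shift and add copies of the series according to the polynomial's terms.
From the series, [z^5] h = -5/32; multiply by 5! = 120 to get -75/4.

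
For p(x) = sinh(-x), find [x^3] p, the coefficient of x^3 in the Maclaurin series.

-1/6

Compute the successive derivatives at the expansion point and divide by k!.
p(0) = 0
p′(0) = -1
p′′(0) = 0
p′′′(0) = -1
So c_3 = p′′′(0)/3! = -1/6.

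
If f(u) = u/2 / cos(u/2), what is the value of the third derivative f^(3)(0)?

Invert the denominator's series and multiply.
The coefficient of u^3 in the expansion is 1/16, so f′′′(0) = 3! * (1/16) = 3/8.

3/8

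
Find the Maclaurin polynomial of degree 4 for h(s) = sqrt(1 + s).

-5*s^4/128 + s^3/16 - s^2/8 + s/2 + 1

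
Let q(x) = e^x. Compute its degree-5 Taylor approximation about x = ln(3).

Differentiate repeatedly and evaluate at the center.
[(x - ln(3))^0] = 3;  [(x - ln(3))^1] = 3;  [(x - ln(3))^2] = 3/2;  [(x - ln(3))^3] = 1/2;  [(x - ln(3))^4] = 1/8;  [(x - ln(3))^5] = 1/40.

(x - ln(3))^5/40 + (x - ln(3))^4/8 + (x - ln(3))^3/2 + 3*(x - ln(3))^2/2 + 3*(x - ln(3)) + 3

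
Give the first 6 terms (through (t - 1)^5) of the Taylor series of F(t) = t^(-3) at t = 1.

-21*(t - 1)^5 + 15*(t - 1)^4 - 10*(t - 1)^3 + 6*(t - 1)^2 - 3*(t - 1) + 1

Differentiate repeatedly and evaluate at the center.
F(1) = 1
F′(1) = -3
F′′(1) = 12
F′′′(1) = -60
F^(4)(1) = 360
F^(5)(1) = -2520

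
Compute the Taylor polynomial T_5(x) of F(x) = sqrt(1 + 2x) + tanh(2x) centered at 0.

Add the two expansions coefficient-wise.
F(0) = 1
F′(0) = 3
F′′(0) = -1
F′′′(0) = -13
F^(4)(0) = -15
F^(5)(0) = 617
The Taylor polynomial is Σ F^(k)(0)/k! · x^k.

617*x^5/120 - 5*x^4/8 - 13*x^3/6 - x^2/2 + 3*x + 1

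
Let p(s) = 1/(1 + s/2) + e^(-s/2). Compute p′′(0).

3/4

Add the two expansions coefficient-wise.
The coefficient of s^2 in the expansion is 3/8, so p′′(0) = 2! * (3/8) = 3/4.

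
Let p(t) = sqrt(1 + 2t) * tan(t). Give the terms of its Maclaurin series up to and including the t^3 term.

-t^3/6 + t^2 + t

Multiply the two series term by term and collect like powers.
[t^0] = 0;  [t^1] = 1;  [t^2] = 1;  [t^3] = -1/6.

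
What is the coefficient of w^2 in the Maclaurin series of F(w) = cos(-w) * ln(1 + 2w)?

Write out both Maclaurin series and multiply, keeping only the needed powers.
So c_2 = F′′(0)/2! = -2.

-2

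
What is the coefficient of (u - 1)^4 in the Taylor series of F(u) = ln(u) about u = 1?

F(1) = 0
F′(1) = 1
F′′(1) = -1
F′′′(1) = 2
F^(4)(1) = -6
So c_4 = F^(4)(1)/4! = -1/4.

-1/4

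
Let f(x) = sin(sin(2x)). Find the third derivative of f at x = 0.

-16

Plug the Maclaurin series of the inner function into that of the outer and collect terms.
The coefficient of x^3 in the expansion is -8/3, so f′′′(0) = 3! * (-8/3) = -16.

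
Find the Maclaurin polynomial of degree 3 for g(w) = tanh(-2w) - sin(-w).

5*w^3/2 - w

Combine the two series term by term.
[w^0] = 0;  [w^1] = -1;  [w^2] = 0;  [w^3] = 5/2.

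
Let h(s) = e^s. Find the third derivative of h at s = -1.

The coefficient of (s + 1)^3 in the expansion is e^(-1)/6, so h′′′(-1) = 3! * (e^(-1)/6) = e^(-1).

e^(-1)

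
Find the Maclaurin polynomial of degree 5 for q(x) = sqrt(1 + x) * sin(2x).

341*x^5/960 - 13*x^4/24 - 19*x^3/12 + x^2 + 2*x

Multiply the two series term by term and collect like powers.
q(0) = 0
q′(0) = 2
q′′(0) = 2
q′′′(0) = -19/2
q^(4)(0) = -13
q^(5)(0) = 341/8
Dividing each by k! gives the coefficients c_0, ..., c_5.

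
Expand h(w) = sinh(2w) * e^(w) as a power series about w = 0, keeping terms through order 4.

Write out both Maclaurin series and multiply, keeping only the needed powers.
h(0) = 0
h′(0) = 2
h′′(0) = 4
h′′′(0) = 14
h^(4)(0) = 40

5*w^4/3 + 7*w^3/3 + 2*w^2 + 2*w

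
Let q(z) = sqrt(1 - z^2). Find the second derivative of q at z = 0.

-1

The coefficient of z^2 in the expansion is -1/2, so q′′(0) = 2! * (-1/2) = -1.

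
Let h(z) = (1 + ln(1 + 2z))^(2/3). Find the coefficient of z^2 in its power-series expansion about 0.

-16/9

Substitute the inner expansion into the outer series and collect powers.
So c_2 = h′′(0)/2! = -16/9.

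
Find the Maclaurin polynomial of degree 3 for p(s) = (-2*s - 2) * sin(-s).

-s^3/3 + 2*s^2 + 2*s

Distribute the polynomial across the series and collect like powers.
p(0) = 0
p′(0) = 2
p′′(0) = 4
p′′′(0) = -2
The Taylor polynomial is Σ p^(k)(0)/k! · s^k.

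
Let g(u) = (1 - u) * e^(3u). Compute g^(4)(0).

-27

Shift and add copies of the series according to the polynomial's terms.
The coefficient of u^4 in the expansion is -9/8, so g^(4)(0) = 4! * (-9/8) = -27.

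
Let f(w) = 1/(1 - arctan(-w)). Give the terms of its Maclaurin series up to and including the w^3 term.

Compose series: expand the inner function first, then feed it into the outer expansion.
f(0) = 1
f′(0) = -1
f′′(0) = 2
f′′′(0) = -4

-2*w^3/3 + w^2 - w + 1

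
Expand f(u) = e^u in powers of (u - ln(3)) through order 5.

[(u - ln(3))^0] = 3;  [(u - ln(3))^1] = 3;  [(u - ln(3))^2] = 3/2;  [(u - ln(3))^3] = 1/2;  [(u - ln(3))^4] = 1/8;  [(u - ln(3))^5] = 1/40.

(u - ln(3))^5/40 + (u - ln(3))^4/8 + (u - ln(3))^3/2 + 3*(u - ln(3))^2/2 + 3*(u - ln(3)) + 3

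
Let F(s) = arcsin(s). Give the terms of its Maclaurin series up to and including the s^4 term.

[s^0] = 0;  [s^1] = 1;  [s^2] = 0;  [s^3] = 1/6;  [s^4] = 0.

s^3/6 + s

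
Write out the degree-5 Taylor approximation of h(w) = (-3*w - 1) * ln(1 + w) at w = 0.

11*w^5/20 - 3*w^4/4 + 7*w^3/6 - 5*w^2/2 - w

Multiply each power in the prefactor through the base expansion.
h(0) = 0
h′(0) = -1
h′′(0) = -5
h′′′(0) = 7
h^(4)(0) = -18
h^(5)(0) = 66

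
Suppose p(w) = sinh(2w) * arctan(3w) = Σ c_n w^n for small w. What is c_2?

6

Write out both Maclaurin series and multiply, keeping only the needed powers.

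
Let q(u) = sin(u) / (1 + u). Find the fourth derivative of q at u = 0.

Write out both Maclaurin series and multiply, keeping only the needed powers.
From the series, [u^4] q = -5/6; multiply by 4! = 24 to get -20.

-20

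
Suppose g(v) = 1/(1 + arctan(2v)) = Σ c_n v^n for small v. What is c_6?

Compose series: expand the inner function first, then feed it into the outer expansion.
[v^0] = 1;  [v^1] = -2;  [v^2] = 4;  [v^3] = -16/3;  [v^4] = 16/3;  [v^5] = -32/5;  [v^6] = 512/45.

512/45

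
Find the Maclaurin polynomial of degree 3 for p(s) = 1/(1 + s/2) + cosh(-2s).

-s^3/8 + 9*s^2/4 - s/2 + 2

Add the two expansions coefficient-wise.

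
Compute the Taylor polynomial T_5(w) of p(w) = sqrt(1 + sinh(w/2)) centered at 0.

Let u equal the inner series; expand the outer function in u and truncate.
p(0) = 1
p′(0) = 1/4
p′′(0) = -1/16
p′′′(0) = 7/64
p^(4)(0) = -31/256
p^(5)(0) = 241/1024

241*w^5/122880 - 31*w^4/6144 + 7*w^3/384 - w^2/32 + w/4 + 1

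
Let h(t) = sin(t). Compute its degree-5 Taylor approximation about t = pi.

Use the known series and substitute for the argument.
h(pi) = 0
h′(pi) = -1
h′′(pi) = 0
h′′′(pi) = 1
h^(4)(pi) = 0
h^(5)(pi) = -1

-(t - pi)^5/120 + (t - pi)^3/6 - (t - pi)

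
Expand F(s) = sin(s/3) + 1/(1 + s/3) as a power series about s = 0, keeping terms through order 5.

Expand each term separately and add.
F(0) = 1
F′(0) = 0
F′′(0) = 2/9
F′′′(0) = -7/27
F^(4)(0) = 8/27
F^(5)(0) = -119/243
The Taylor polynomial is Σ F^(k)(0)/k! · s^k.

-119*s^5/29160 + s^4/81 - 7*s^3/162 + s^2/9 + 1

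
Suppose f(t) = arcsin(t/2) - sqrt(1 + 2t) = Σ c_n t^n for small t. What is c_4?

Expand each term separately and add.
f(0) = -1
f′(0) = -1/2
f′′(0) = 1
f′′′(0) = -23/8
f^(4)(0) = 15

5/8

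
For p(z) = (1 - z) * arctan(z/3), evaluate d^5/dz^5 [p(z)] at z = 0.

8/81

Shift and add copies of the series according to the polynomial's terms.
The coefficient of z^5 in the expansion is 1/1215, so p^(5)(0) = 5! * (1/1215) = 8/81.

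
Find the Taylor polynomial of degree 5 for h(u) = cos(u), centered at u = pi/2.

-(u - pi/2)^5/120 + (u - pi/2)^3/6 - (u - pi/2)

h(pi/2) = 0
h′(pi/2) = -1
h′′(pi/2) = 0
h′′′(pi/2) = 1
h^(4)(pi/2) = 0
h^(5)(pi/2) = -1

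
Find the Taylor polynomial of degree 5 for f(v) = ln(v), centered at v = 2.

(v - 2)^5/160 - (v - 2)^4/64 + (v - 2)^3/24 - (v - 2)^2/8 + (v - 2)/2 + ln(2)

f(2) = ln(2)
f′(2) = 1/2
f′′(2) = -1/4
f′′′(2) = 1/4
f^(4)(2) = -3/8
f^(5)(2) = 3/4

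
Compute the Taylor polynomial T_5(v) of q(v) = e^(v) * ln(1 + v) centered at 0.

3*v^5/40 + v^3/3 + v^2/2 + v

Multiply the two series term by term and collect like powers.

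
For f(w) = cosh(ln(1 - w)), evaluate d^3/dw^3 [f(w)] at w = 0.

Compose series: expand the inner function first, then feed it into the outer expansion.
From the series, [w^3] f = 1/2; multiply by 3! = 6 to get 3.

3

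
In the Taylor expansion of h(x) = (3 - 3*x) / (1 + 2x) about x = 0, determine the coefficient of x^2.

18

Distribute the polynomial across the series and collect like powers.
h(0) = 3
h′(0) = -9
h′′(0) = 36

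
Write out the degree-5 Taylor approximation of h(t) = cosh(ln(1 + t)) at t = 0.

-t^5/2 + t^4/2 - t^3/2 + t^2/2 + 1

Compose series: expand the inner function first, then feed it into the outer expansion.
[t^0] = 1;  [t^1] = 0;  [t^2] = 1/2;  [t^3] = -1/2;  [t^4] = 1/2;  [t^5] = -1/2.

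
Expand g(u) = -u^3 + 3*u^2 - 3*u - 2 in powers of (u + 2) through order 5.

g(-2) = 24
g′(-2) = -27
g′′(-2) = 18
g′′′(-2) = -6
g^(4)(-2) = 0
g^(5)(-2) = 0
The Taylor polynomial is Σ g^(k)(-2)/k! · (u + 2)^k.

-(u + 2)^3 + 9*(u + 2)^2 - 27*(u + 2) + 24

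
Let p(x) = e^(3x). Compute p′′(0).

From the series, [x^2] p = 9/2; multiply by 2! = 2 to get 9.

9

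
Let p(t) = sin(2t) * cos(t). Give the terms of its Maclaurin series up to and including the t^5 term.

61*t^5/60 - 7*t^3/3 + 2*t

Multiply the two series term by term and collect like powers.
p(0) = 0
p′(0) = 2
p′′(0) = 0
p′′′(0) = -14
p^(4)(0) = 0
p^(5)(0) = 122
Then c_k = p^(k)(0)/k! gives each Taylor coefficient.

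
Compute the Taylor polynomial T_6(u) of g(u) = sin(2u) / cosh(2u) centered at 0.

48*u^5/5 - 16*u^3/3 + 2*u

Write the quotient as an unknown series and match coefficients against numerator = denominator · series.
[u^0] = 0;  [u^1] = 2;  [u^2] = 0;  [u^3] = -16/3;  [u^4] = 0;  [u^5] = 48/5;  [u^6] = 0.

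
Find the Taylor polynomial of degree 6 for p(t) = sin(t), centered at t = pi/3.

-sqrt(3)*(t - pi/3)^6/1440 + (t - pi/3)^5/240 + sqrt(3)*(t - pi/3)^4/48 - (t - pi/3)^3/12 - sqrt(3)*(t - pi/3)^2/4 + (t - pi/3)/2 + sqrt(3)/2

[(t - pi/3)^0] = sqrt(3)/2;  [(t - pi/3)^1] = 1/2;  [(t - pi/3)^2] = -sqrt(3)/4;  [(t - pi/3)^3] = -1/12;  [(t - pi/3)^4] = sqrt(3)/48;  [(t - pi/3)^5] = 1/240;  [(t - pi/3)^6] = -sqrt(3)/1440.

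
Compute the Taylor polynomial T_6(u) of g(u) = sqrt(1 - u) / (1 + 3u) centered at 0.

Write out both Maclaurin series and multiply, keeping only the needed powers.
g(0) = 1
g′(0) = -7/2
g′′(0) = 83/4
g′′′(0) = -1497/8
g^(4)(0) = 35913/16
g^(5)(0) = -1077495/32
g^(6)(0) = 38788875/64
Then c_k = g^(k)(0)/k! gives each Taylor coefficient.

861975*u^6/1024 - 71833*u^5/256 + 11971*u^4/128 - 499*u^3/16 + 83*u^2/8 - 7*u/2 + 1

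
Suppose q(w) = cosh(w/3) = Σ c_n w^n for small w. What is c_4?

Use the known series and substitute for the argument.
[w^0] = 1;  [w^1] = 0;  [w^2] = 1/18;  [w^3] = 0;  [w^4] = 1/1944.
So c_4 = q^(4)(0)/4! = 1/1944.

1/1944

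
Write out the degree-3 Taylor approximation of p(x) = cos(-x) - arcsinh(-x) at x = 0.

-x^3/6 - x^2/2 + x + 1

Add the two expansions coefficient-wise.
[x^0] = 1;  [x^1] = 1;  [x^2] = -1/2;  [x^3] = -1/6.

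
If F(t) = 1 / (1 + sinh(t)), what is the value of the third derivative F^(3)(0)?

Write 1/(1+u) = 1 - u + u^2 - u^3 + ... and substitute the series for u.
The coefficient of t^3 in the expansion is -7/6, so F′′′(0) = 3! * (-7/6) = -7.

-7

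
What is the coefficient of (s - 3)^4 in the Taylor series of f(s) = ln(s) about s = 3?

-1/324

[(s - 3)^0] = ln(3);  [(s - 3)^1] = 1/3;  [(s - 3)^2] = -1/18;  [(s - 3)^3] = 1/81;  [(s - 3)^4] = -1/324.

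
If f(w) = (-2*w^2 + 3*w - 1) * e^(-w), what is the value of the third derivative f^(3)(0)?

Distribute the polynomial across the series and collect like powers.
From the series, [w^3] f = 11/3; multiply by 3! = 6 to get 22.

22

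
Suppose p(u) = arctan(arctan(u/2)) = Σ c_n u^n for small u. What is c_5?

11/480

Let u equal the inner series; expand the outer function in u and truncate.
[u^0] = 0;  [u^1] = 1/2;  [u^2] = 0;  [u^3] = -1/12;  [u^4] = 0;  [u^5] = 11/480.
So c_5 = p^(5)(0)/5! = 11/480.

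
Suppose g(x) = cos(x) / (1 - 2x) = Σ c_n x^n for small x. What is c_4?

337/24

Take the Cauchy product of the two expansions.
g(0) = 1
g′(0) = 2
g′′(0) = 7
g′′′(0) = 42
g^(4)(0) = 337
So c_4 = g^(4)(0)/4! = 337/24.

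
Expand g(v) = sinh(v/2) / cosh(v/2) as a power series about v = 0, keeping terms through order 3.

Invert the denominator's series and multiply.
g(0) = 0
g′(0) = 1/2
g′′(0) = 0
g′′′(0) = -1/4

-v^3/24 + v/2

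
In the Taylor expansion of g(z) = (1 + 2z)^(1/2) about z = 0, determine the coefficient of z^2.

Differentiate repeatedly and evaluate at the center.
g(0) = 1
g′(0) = 1
g′′(0) = -1
Then c_k = g^(k)(0)/k! gives each Taylor coefficient.

-1/2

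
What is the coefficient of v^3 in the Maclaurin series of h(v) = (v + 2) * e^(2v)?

Multiply each power in the prefactor through the base expansion.
[v^0] = 2;  [v^1] = 5;  [v^2] = 6;  [v^3] = 14/3.

14/3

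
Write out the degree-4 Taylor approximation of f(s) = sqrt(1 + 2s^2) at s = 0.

Use the known series and substitute for the argument.
f(0) = 1
f′(0) = 0
f′′(0) = 2
f′′′(0) = 0
f^(4)(0) = -12

-s^4/2 + s^2 + 1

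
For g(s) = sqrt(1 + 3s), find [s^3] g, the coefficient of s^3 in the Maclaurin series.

27/16

g(0) = 1
g′(0) = 3/2
g′′(0) = -9/4
g′′′(0) = 81/8
So c_3 = g′′′(0)/3! = 27/16.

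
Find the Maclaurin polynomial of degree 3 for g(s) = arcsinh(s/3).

g(0) = 0
g′(0) = 1/3
g′′(0) = 0
g′′′(0) = -1/27

-s^3/162 + s/3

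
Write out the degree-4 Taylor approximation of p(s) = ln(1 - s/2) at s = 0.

-s^4/64 - s^3/24 - s^2/8 - s/2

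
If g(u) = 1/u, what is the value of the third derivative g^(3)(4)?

Use the known series and substitute for the argument.
The coefficient of (u - 4)^3 in the expansion is -1/256, so g′′′(4) = 3! * (-1/256) = -3/128.

-3/128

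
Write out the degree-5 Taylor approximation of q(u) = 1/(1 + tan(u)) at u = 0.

Substitute the inner expansion into the outer series and collect powers.
q(0) = 1
q′(0) = -1
q′′(0) = 2
q′′′(0) = -8
q^(4)(0) = 40
q^(5)(0) = -256
Dividing each by k! gives the coefficients c_0, ..., c_5.

-32*u^5/15 + 5*u^4/3 - 4*u^3/3 + u^2 - u + 1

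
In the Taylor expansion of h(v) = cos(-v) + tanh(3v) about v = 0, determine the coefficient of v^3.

Combine the two series term by term.
[v^0] = 1;  [v^1] = 3;  [v^2] = -1/2;  [v^3] = -9.

-9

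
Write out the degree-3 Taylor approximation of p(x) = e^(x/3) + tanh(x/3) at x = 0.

Add the two expansions coefficient-wise.
p(0) = 1
p′(0) = 2/3
p′′(0) = 1/9
p′′′(0) = -1/27
The Taylor polynomial is Σ p^(k)(0)/k! · x^k.

-x^3/162 + x^2/18 + 2*x/3 + 1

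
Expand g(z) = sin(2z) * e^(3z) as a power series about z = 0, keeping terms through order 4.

5*z^4 + 23*z^3/3 + 6*z^2 + 2*z

Write out both Maclaurin series and multiply, keeping only the needed powers.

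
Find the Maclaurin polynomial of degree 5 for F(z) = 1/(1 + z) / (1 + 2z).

Expand each factor separately, then convolve coefficients.
F(0) = 1
F′(0) = -3
F′′(0) = 14
F′′′(0) = -90
F^(4)(0) = 744
F^(5)(0) = -7560

-63*z^5 + 31*z^4 - 15*z^3 + 7*z^2 - 3*z + 1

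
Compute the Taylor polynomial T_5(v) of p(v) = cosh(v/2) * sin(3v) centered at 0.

941*v^5/640 - 33*v^3/8 + 3*v

Expand each factor separately, then convolve coefficients.
[v^0] = 0;  [v^1] = 3;  [v^2] = 0;  [v^3] = -33/8;  [v^4] = 0;  [v^5] = 941/640.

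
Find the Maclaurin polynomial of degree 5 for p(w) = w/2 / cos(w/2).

Write the quotient as an unknown series and match coefficients against numerator = denominator · series.
p(0) = 0
p′(0) = 1/2
p′′(0) = 0
p′′′(0) = 3/8
p^(4)(0) = 0
p^(5)(0) = 25/32

5*w^5/768 + w^3/16 + w/2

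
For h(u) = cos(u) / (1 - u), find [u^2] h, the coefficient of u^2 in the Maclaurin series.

1/2

Take the Cauchy product of the two expansions.
So c_2 = h′′(0)/2! = 1/2.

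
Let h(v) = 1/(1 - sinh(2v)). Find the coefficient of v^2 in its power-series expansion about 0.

Plug the Maclaurin series of the inner function into that of the outer and collect terms.
h(0) = 1
h′(0) = 2
h′′(0) = 8

4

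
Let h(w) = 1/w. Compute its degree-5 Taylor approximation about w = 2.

h(2) = 1/2
h′(2) = -1/4
h′′(2) = 1/4
h′′′(2) = -3/8
h^(4)(2) = 3/4
h^(5)(2) = -15/8
Then c_k = h^(k)(2)/k! gives each Taylor coefficient.

-(w - 2)^5/64 + (w - 2)^4/32 - (w - 2)^3/16 + (w - 2)^2/8 - (w - 2)/4 + 1/2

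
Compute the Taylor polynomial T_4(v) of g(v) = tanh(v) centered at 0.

-v^3/3 + v

Use the known series and substitute for the argument.
g(0) = 0
g′(0) = 1
g′′(0) = 0
g′′′(0) = -2
g^(4)(0) = 0
Then c_k = g^(k)(0)/k! gives each Taylor coefficient.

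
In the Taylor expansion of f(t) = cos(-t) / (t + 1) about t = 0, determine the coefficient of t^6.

Expand 1/(denominator) as a geometric series and multiply by the numerator's series.
f(0) = 1
f′(0) = -1
f′′(0) = 1
f′′′(0) = -3
f^(4)(0) = 13
f^(5)(0) = -65
f^(6)(0) = 389
The Taylor polynomial is Σ f^(k)(0)/k! · t^k.

389/720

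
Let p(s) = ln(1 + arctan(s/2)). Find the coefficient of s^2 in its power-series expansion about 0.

-1/8

Substitute the inner expansion into the outer series and collect powers.
p(0) = 0
p′(0) = 1/2
p′′(0) = -1/4
Then c_k = p^(k)(0)/k! gives each Taylor coefficient.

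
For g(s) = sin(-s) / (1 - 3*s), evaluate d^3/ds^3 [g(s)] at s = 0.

Multiply the numerator's expansion by the denominator's geometric series.
The coefficient of s^3 in the expansion is -53/6, so g′′′(0) = 3! * (-53/6) = -53.

-53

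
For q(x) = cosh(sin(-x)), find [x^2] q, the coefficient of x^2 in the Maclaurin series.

Compose series: expand the inner function first, then feed it into the outer expansion.

1/2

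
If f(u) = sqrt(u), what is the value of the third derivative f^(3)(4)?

3/256

Compute the successive derivatives at the expansion point and divide by k!.
From the series, [(u - 4)^3] f = 1/512; multiply by 3! = 6 to get 3/256.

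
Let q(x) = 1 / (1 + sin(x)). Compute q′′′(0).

Use the geometric series for the reciprocal, then substitute.
The coefficient of x^3 in the expansion is -5/6, so q′′′(0) = 3! * (-5/6) = -5.

-5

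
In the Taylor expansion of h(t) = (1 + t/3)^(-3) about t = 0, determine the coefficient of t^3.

Compute the successive derivatives at the expansion point and divide by k!.
h(0) = 1
h′(0) = -1
h′′(0) = 4/3
h′′′(0) = -20/9

-10/27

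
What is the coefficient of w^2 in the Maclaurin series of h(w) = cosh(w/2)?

1/8

h(0) = 1
h′(0) = 0
h′′(0) = 1/4
Then c_k = h^(k)(0)/k! gives each Taylor coefficient.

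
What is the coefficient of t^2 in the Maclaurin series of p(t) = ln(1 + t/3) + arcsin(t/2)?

Expand each term separately and add.
So c_2 = p′′(0)/2! = -1/18.

-1/18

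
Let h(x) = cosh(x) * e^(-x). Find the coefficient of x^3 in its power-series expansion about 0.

Write out both Maclaurin series and multiply, keeping only the needed powers.
h(0) = 1
h′(0) = -1
h′′(0) = 2
h′′′(0) = -4
So c_3 = h′′′(0)/3! = -2/3.

-2/3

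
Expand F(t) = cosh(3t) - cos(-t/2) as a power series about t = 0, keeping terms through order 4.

1295*t^4/384 + 37*t^2/8

Expand each term separately and add.
F(0) = 0
F′(0) = 0
F′′(0) = 37/4
F′′′(0) = 0
F^(4)(0) = 1295/16
Then c_k = F^(k)(0)/k! gives each Taylor coefficient.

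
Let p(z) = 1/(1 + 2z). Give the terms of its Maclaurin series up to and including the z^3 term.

-8*z^3 + 4*z^2 - 2*z + 1

Differentiate repeatedly and evaluate at the center.
[z^0] = 1;  [z^1] = -2;  [z^2] = 4;  [z^3] = -8.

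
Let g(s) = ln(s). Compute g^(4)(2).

Use the known series and substitute for the argument.
From the series, [(s - 2)^4] g = -1/64; multiply by 4! = 24 to get -3/8.

-3/8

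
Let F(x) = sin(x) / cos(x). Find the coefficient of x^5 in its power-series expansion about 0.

2/15

Invert the denominator's series and multiply.
F(0) = 0
F′(0) = 1
F′′(0) = 0
F′′′(0) = 2
F^(4)(0) = 0
F^(5)(0) = 16
Then c_k = F^(k)(0)/k! gives each Taylor coefficient.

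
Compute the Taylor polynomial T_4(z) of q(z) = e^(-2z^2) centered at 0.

Apply the Taylor formula c_k = f^(k)(a)/k!.
[z^0] = 1;  [z^1] = 0;  [z^2] = -2;  [z^3] = 0;  [z^4] = 2.

2*z^4 - 2*z^2 + 1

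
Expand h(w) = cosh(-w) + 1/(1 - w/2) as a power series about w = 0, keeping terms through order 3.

w^3/8 + 3*w^2/4 + w/2 + 2

Combine the two series term by term.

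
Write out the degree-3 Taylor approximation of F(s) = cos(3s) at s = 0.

1 - 9*s^2/2

[s^0] = 1;  [s^1] = 0;  [s^2] = -9/2;  [s^3] = 0.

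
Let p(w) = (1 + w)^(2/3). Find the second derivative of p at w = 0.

-2/9

Apply the Taylor formula c_k = f^(k)(a)/k!.
The coefficient of w^2 in the expansion is -1/9, so p′′(0) = 2! * (-1/9) = -2/9.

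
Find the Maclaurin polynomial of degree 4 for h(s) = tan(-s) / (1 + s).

Write out both Maclaurin series and multiply, keeping only the needed powers.

4*s^4/3 - 4*s^3/3 + s^2 - s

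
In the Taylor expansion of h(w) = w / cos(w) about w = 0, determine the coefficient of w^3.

1/2

Divide the numerator series by the denominator series (power-series long division).
h(0) = 0
h′(0) = 1
h′′(0) = 0
h′′′(0) = 3
So c_3 = h′′′(0)/3! = 1/2.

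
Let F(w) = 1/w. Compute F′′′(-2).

The coefficient of (w + 2)^3 in the expansion is -1/16, so F′′′(-2) = 3! * (-1/16) = -3/8.

-3/8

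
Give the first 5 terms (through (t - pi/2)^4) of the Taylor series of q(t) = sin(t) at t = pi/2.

(t - pi/2)^4/24 - (t - pi/2)^2/2 + 1

Apply the Taylor formula c_k = f^(k)(a)/k!.
q(pi/2) = 1
q′(pi/2) = 0
q′′(pi/2) = -1
q′′′(pi/2) = 0
q^(4)(pi/2) = 1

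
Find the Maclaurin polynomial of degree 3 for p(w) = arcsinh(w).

-w^3/6 + w

Apply the Taylor formula c_k = f^(k)(a)/k!.
p(0) = 0
p′(0) = 1
p′′(0) = 0
p′′′(0) = -1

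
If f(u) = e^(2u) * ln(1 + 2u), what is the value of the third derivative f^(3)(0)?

Multiply the two series term by term and collect like powers.
From the series, [u^3] f = 8/3; multiply by 3! = 6 to get 16.

16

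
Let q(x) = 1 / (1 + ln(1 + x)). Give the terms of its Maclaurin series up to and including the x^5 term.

-347*x^5/60 + 11*x^4/3 - 7*x^3/3 + 3*x^2/2 - x + 1

Write 1/(1+u) = 1 - u + u^2 - u^3 + ... and substitute the series for u.
q(0) = 1
q′(0) = -1
q′′(0) = 3
q′′′(0) = -14
q^(4)(0) = 88
q^(5)(0) = -694
Dividing each by k! gives the coefficients c_0, ..., c_5.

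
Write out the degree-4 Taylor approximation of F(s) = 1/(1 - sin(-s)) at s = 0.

Let u equal the inner series; expand the outer function in u and truncate.
[s^0] = 1;  [s^1] = -1;  [s^2] = 1;  [s^3] = -5/6;  [s^4] = 2/3.

2*s^4/3 - 5*s^3/6 + s^2 - s + 1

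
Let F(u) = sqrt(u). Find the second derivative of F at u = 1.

-1/4

Use the known series and substitute for the argument.
The coefficient of (u - 1)^2 in the expansion is -1/8, so F′′(1) = 2! * (-1/8) = -1/4.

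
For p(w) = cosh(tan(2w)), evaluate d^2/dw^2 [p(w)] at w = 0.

4

Plug the Maclaurin series of the inner function into that of the outer and collect terms.
The coefficient of w^2 in the expansion is 2, so p′′(0) = 2! * (2) = 4.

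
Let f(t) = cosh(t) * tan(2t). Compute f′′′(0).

22

Multiply the two series term by term and collect like powers.
From the series, [t^3] f = 11/3; multiply by 3! = 6 to get 22.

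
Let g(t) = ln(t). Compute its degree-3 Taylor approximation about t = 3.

Compute the successive derivatives at the expansion point and divide by k!.
g(3) = ln(3)
g′(3) = 1/3
g′′(3) = -1/9
g′′′(3) = 2/27

(t - 3)^3/81 - (t - 3)^2/18 + (t - 3)/3 + ln(3)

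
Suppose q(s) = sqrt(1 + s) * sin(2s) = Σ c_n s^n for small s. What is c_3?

Expand each factor separately, then convolve coefficients.
q(0) = 0
q′(0) = 2
q′′(0) = 2
q′′′(0) = -19/2
The Taylor polynomial is Σ q^(k)(0)/k! · s^k.

-19/12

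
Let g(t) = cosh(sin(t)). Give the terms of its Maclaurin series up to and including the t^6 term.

Substitute the inner expansion into the outer series and collect powers.
g(0) = 1
g′(0) = 0
g′′(0) = 1
g′′′(0) = 0
g^(4)(0) = -3
g^(5)(0) = 0
g^(6)(0) = -3
Then c_k = g^(k)(0)/k! gives each Taylor coefficient.

-t^6/240 - t^4/8 + t^2/2 + 1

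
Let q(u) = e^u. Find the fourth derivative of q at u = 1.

Use the known series and substitute for the argument.
The coefficient of (u - 1)^4 in the expansion is e/24, so q^(4)(1) = 4! * (e/24) = e.

e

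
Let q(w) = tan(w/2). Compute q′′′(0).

From the series, [w^3] q = 1/24; multiply by 3! = 6 to get 1/4.

1/4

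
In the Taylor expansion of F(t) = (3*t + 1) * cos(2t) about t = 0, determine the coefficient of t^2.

-2

Multiply each power in the prefactor through the base expansion.
[t^0] = 1;  [t^1] = 3;  [t^2] = -2.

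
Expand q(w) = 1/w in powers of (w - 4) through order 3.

[(w - 4)^0] = 1/4;  [(w - 4)^1] = -1/16;  [(w - 4)^2] = 1/64;  [(w - 4)^3] = -1/256.

-(w - 4)^3/256 + (w - 4)^2/64 - (w - 4)/16 + 1/4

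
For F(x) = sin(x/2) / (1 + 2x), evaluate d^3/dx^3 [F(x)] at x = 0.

95/8

Multiply the two series term by term and collect like powers.
From the series, [x^3] F = 95/48; multiply by 3! = 6 to get 95/8.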